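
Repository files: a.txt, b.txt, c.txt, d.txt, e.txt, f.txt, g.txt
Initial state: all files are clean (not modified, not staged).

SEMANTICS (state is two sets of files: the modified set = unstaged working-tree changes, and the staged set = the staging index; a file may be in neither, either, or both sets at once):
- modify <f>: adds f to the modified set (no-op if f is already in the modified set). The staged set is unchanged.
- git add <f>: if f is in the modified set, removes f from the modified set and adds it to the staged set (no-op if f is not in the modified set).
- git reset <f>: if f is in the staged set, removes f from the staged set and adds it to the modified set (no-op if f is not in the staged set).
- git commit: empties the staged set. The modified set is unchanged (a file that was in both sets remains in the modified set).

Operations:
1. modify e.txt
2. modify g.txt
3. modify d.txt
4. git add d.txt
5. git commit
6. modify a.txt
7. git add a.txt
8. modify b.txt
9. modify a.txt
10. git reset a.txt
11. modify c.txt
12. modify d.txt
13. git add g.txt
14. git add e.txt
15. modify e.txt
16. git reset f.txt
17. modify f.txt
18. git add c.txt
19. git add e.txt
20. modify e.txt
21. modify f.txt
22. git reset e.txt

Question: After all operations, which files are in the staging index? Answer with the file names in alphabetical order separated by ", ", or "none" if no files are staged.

After op 1 (modify e.txt): modified={e.txt} staged={none}
After op 2 (modify g.txt): modified={e.txt, g.txt} staged={none}
After op 3 (modify d.txt): modified={d.txt, e.txt, g.txt} staged={none}
After op 4 (git add d.txt): modified={e.txt, g.txt} staged={d.txt}
After op 5 (git commit): modified={e.txt, g.txt} staged={none}
After op 6 (modify a.txt): modified={a.txt, e.txt, g.txt} staged={none}
After op 7 (git add a.txt): modified={e.txt, g.txt} staged={a.txt}
After op 8 (modify b.txt): modified={b.txt, e.txt, g.txt} staged={a.txt}
After op 9 (modify a.txt): modified={a.txt, b.txt, e.txt, g.txt} staged={a.txt}
After op 10 (git reset a.txt): modified={a.txt, b.txt, e.txt, g.txt} staged={none}
After op 11 (modify c.txt): modified={a.txt, b.txt, c.txt, e.txt, g.txt} staged={none}
After op 12 (modify d.txt): modified={a.txt, b.txt, c.txt, d.txt, e.txt, g.txt} staged={none}
After op 13 (git add g.txt): modified={a.txt, b.txt, c.txt, d.txt, e.txt} staged={g.txt}
After op 14 (git add e.txt): modified={a.txt, b.txt, c.txt, d.txt} staged={e.txt, g.txt}
After op 15 (modify e.txt): modified={a.txt, b.txt, c.txt, d.txt, e.txt} staged={e.txt, g.txt}
After op 16 (git reset f.txt): modified={a.txt, b.txt, c.txt, d.txt, e.txt} staged={e.txt, g.txt}
After op 17 (modify f.txt): modified={a.txt, b.txt, c.txt, d.txt, e.txt, f.txt} staged={e.txt, g.txt}
After op 18 (git add c.txt): modified={a.txt, b.txt, d.txt, e.txt, f.txt} staged={c.txt, e.txt, g.txt}
After op 19 (git add e.txt): modified={a.txt, b.txt, d.txt, f.txt} staged={c.txt, e.txt, g.txt}
After op 20 (modify e.txt): modified={a.txt, b.txt, d.txt, e.txt, f.txt} staged={c.txt, e.txt, g.txt}
After op 21 (modify f.txt): modified={a.txt, b.txt, d.txt, e.txt, f.txt} staged={c.txt, e.txt, g.txt}
After op 22 (git reset e.txt): modified={a.txt, b.txt, d.txt, e.txt, f.txt} staged={c.txt, g.txt}

Answer: c.txt, g.txt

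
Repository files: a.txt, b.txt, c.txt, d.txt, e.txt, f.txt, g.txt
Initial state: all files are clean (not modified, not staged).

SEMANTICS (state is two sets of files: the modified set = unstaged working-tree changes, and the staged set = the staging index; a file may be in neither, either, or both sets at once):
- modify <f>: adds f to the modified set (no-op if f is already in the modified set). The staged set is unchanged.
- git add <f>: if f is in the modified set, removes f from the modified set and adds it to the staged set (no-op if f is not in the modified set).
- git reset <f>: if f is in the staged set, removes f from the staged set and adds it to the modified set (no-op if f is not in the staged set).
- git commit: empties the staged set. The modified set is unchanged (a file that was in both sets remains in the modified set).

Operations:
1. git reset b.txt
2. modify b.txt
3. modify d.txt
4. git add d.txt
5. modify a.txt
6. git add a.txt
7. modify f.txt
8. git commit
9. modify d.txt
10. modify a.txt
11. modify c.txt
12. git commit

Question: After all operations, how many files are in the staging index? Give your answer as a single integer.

After op 1 (git reset b.txt): modified={none} staged={none}
After op 2 (modify b.txt): modified={b.txt} staged={none}
After op 3 (modify d.txt): modified={b.txt, d.txt} staged={none}
After op 4 (git add d.txt): modified={b.txt} staged={d.txt}
After op 5 (modify a.txt): modified={a.txt, b.txt} staged={d.txt}
After op 6 (git add a.txt): modified={b.txt} staged={a.txt, d.txt}
After op 7 (modify f.txt): modified={b.txt, f.txt} staged={a.txt, d.txt}
After op 8 (git commit): modified={b.txt, f.txt} staged={none}
After op 9 (modify d.txt): modified={b.txt, d.txt, f.txt} staged={none}
After op 10 (modify a.txt): modified={a.txt, b.txt, d.txt, f.txt} staged={none}
After op 11 (modify c.txt): modified={a.txt, b.txt, c.txt, d.txt, f.txt} staged={none}
After op 12 (git commit): modified={a.txt, b.txt, c.txt, d.txt, f.txt} staged={none}
Final staged set: {none} -> count=0

Answer: 0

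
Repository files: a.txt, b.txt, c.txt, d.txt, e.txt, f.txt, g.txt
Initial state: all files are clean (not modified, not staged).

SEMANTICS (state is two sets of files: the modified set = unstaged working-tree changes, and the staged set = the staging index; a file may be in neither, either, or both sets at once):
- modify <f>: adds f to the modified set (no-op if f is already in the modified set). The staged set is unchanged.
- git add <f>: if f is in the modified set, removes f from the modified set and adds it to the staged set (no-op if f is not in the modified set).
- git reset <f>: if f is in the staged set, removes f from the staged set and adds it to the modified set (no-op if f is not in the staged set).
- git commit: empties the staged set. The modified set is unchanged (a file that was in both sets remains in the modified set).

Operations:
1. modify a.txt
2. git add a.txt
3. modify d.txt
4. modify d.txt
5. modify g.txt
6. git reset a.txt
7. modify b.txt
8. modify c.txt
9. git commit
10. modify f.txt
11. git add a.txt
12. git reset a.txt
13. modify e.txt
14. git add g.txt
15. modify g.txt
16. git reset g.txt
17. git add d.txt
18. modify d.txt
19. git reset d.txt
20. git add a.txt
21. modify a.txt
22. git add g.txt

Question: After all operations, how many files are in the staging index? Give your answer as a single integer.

Answer: 2

Derivation:
After op 1 (modify a.txt): modified={a.txt} staged={none}
After op 2 (git add a.txt): modified={none} staged={a.txt}
After op 3 (modify d.txt): modified={d.txt} staged={a.txt}
After op 4 (modify d.txt): modified={d.txt} staged={a.txt}
After op 5 (modify g.txt): modified={d.txt, g.txt} staged={a.txt}
After op 6 (git reset a.txt): modified={a.txt, d.txt, g.txt} staged={none}
After op 7 (modify b.txt): modified={a.txt, b.txt, d.txt, g.txt} staged={none}
After op 8 (modify c.txt): modified={a.txt, b.txt, c.txt, d.txt, g.txt} staged={none}
After op 9 (git commit): modified={a.txt, b.txt, c.txt, d.txt, g.txt} staged={none}
After op 10 (modify f.txt): modified={a.txt, b.txt, c.txt, d.txt, f.txt, g.txt} staged={none}
After op 11 (git add a.txt): modified={b.txt, c.txt, d.txt, f.txt, g.txt} staged={a.txt}
After op 12 (git reset a.txt): modified={a.txt, b.txt, c.txt, d.txt, f.txt, g.txt} staged={none}
After op 13 (modify e.txt): modified={a.txt, b.txt, c.txt, d.txt, e.txt, f.txt, g.txt} staged={none}
After op 14 (git add g.txt): modified={a.txt, b.txt, c.txt, d.txt, e.txt, f.txt} staged={g.txt}
After op 15 (modify g.txt): modified={a.txt, b.txt, c.txt, d.txt, e.txt, f.txt, g.txt} staged={g.txt}
After op 16 (git reset g.txt): modified={a.txt, b.txt, c.txt, d.txt, e.txt, f.txt, g.txt} staged={none}
After op 17 (git add d.txt): modified={a.txt, b.txt, c.txt, e.txt, f.txt, g.txt} staged={d.txt}
After op 18 (modify d.txt): modified={a.txt, b.txt, c.txt, d.txt, e.txt, f.txt, g.txt} staged={d.txt}
After op 19 (git reset d.txt): modified={a.txt, b.txt, c.txt, d.txt, e.txt, f.txt, g.txt} staged={none}
After op 20 (git add a.txt): modified={b.txt, c.txt, d.txt, e.txt, f.txt, g.txt} staged={a.txt}
After op 21 (modify a.txt): modified={a.txt, b.txt, c.txt, d.txt, e.txt, f.txt, g.txt} staged={a.txt}
After op 22 (git add g.txt): modified={a.txt, b.txt, c.txt, d.txt, e.txt, f.txt} staged={a.txt, g.txt}
Final staged set: {a.txt, g.txt} -> count=2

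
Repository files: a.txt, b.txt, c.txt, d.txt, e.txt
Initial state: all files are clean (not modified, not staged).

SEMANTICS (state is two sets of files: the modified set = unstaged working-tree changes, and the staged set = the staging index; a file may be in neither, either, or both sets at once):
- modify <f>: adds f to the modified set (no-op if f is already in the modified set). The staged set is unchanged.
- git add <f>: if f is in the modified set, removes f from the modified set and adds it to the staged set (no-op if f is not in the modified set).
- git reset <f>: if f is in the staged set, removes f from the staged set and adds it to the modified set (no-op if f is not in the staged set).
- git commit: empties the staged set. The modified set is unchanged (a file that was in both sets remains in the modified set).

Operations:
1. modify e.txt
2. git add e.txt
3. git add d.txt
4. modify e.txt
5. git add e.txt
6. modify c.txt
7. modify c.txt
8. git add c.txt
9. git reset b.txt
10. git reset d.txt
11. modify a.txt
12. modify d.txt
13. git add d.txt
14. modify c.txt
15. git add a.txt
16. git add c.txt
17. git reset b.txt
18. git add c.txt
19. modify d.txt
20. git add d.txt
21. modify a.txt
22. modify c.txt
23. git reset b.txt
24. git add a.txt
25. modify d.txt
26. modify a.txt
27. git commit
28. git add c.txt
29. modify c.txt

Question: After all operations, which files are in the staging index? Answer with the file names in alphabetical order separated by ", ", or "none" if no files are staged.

Answer: c.txt

Derivation:
After op 1 (modify e.txt): modified={e.txt} staged={none}
After op 2 (git add e.txt): modified={none} staged={e.txt}
After op 3 (git add d.txt): modified={none} staged={e.txt}
After op 4 (modify e.txt): modified={e.txt} staged={e.txt}
After op 5 (git add e.txt): modified={none} staged={e.txt}
After op 6 (modify c.txt): modified={c.txt} staged={e.txt}
After op 7 (modify c.txt): modified={c.txt} staged={e.txt}
After op 8 (git add c.txt): modified={none} staged={c.txt, e.txt}
After op 9 (git reset b.txt): modified={none} staged={c.txt, e.txt}
After op 10 (git reset d.txt): modified={none} staged={c.txt, e.txt}
After op 11 (modify a.txt): modified={a.txt} staged={c.txt, e.txt}
After op 12 (modify d.txt): modified={a.txt, d.txt} staged={c.txt, e.txt}
After op 13 (git add d.txt): modified={a.txt} staged={c.txt, d.txt, e.txt}
After op 14 (modify c.txt): modified={a.txt, c.txt} staged={c.txt, d.txt, e.txt}
After op 15 (git add a.txt): modified={c.txt} staged={a.txt, c.txt, d.txt, e.txt}
After op 16 (git add c.txt): modified={none} staged={a.txt, c.txt, d.txt, e.txt}
After op 17 (git reset b.txt): modified={none} staged={a.txt, c.txt, d.txt, e.txt}
After op 18 (git add c.txt): modified={none} staged={a.txt, c.txt, d.txt, e.txt}
After op 19 (modify d.txt): modified={d.txt} staged={a.txt, c.txt, d.txt, e.txt}
After op 20 (git add d.txt): modified={none} staged={a.txt, c.txt, d.txt, e.txt}
After op 21 (modify a.txt): modified={a.txt} staged={a.txt, c.txt, d.txt, e.txt}
After op 22 (modify c.txt): modified={a.txt, c.txt} staged={a.txt, c.txt, d.txt, e.txt}
After op 23 (git reset b.txt): modified={a.txt, c.txt} staged={a.txt, c.txt, d.txt, e.txt}
After op 24 (git add a.txt): modified={c.txt} staged={a.txt, c.txt, d.txt, e.txt}
After op 25 (modify d.txt): modified={c.txt, d.txt} staged={a.txt, c.txt, d.txt, e.txt}
After op 26 (modify a.txt): modified={a.txt, c.txt, d.txt} staged={a.txt, c.txt, d.txt, e.txt}
After op 27 (git commit): modified={a.txt, c.txt, d.txt} staged={none}
After op 28 (git add c.txt): modified={a.txt, d.txt} staged={c.txt}
After op 29 (modify c.txt): modified={a.txt, c.txt, d.txt} staged={c.txt}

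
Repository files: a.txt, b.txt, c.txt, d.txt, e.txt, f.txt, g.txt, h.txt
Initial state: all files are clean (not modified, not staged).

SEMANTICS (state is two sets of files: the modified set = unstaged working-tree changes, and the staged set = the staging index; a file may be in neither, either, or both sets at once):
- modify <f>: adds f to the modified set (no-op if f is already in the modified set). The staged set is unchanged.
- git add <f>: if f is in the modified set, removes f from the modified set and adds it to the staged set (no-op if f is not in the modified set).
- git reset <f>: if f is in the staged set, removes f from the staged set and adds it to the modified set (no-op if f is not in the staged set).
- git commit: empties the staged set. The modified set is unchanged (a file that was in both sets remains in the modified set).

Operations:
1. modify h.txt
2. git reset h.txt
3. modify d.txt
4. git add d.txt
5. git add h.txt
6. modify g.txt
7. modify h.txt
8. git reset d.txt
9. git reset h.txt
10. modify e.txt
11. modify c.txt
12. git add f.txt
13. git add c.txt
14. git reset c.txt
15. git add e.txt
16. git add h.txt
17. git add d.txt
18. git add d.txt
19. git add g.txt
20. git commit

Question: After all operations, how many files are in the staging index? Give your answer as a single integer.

Answer: 0

Derivation:
After op 1 (modify h.txt): modified={h.txt} staged={none}
After op 2 (git reset h.txt): modified={h.txt} staged={none}
After op 3 (modify d.txt): modified={d.txt, h.txt} staged={none}
After op 4 (git add d.txt): modified={h.txt} staged={d.txt}
After op 5 (git add h.txt): modified={none} staged={d.txt, h.txt}
After op 6 (modify g.txt): modified={g.txt} staged={d.txt, h.txt}
After op 7 (modify h.txt): modified={g.txt, h.txt} staged={d.txt, h.txt}
After op 8 (git reset d.txt): modified={d.txt, g.txt, h.txt} staged={h.txt}
After op 9 (git reset h.txt): modified={d.txt, g.txt, h.txt} staged={none}
After op 10 (modify e.txt): modified={d.txt, e.txt, g.txt, h.txt} staged={none}
After op 11 (modify c.txt): modified={c.txt, d.txt, e.txt, g.txt, h.txt} staged={none}
After op 12 (git add f.txt): modified={c.txt, d.txt, e.txt, g.txt, h.txt} staged={none}
After op 13 (git add c.txt): modified={d.txt, e.txt, g.txt, h.txt} staged={c.txt}
After op 14 (git reset c.txt): modified={c.txt, d.txt, e.txt, g.txt, h.txt} staged={none}
After op 15 (git add e.txt): modified={c.txt, d.txt, g.txt, h.txt} staged={e.txt}
After op 16 (git add h.txt): modified={c.txt, d.txt, g.txt} staged={e.txt, h.txt}
After op 17 (git add d.txt): modified={c.txt, g.txt} staged={d.txt, e.txt, h.txt}
After op 18 (git add d.txt): modified={c.txt, g.txt} staged={d.txt, e.txt, h.txt}
After op 19 (git add g.txt): modified={c.txt} staged={d.txt, e.txt, g.txt, h.txt}
After op 20 (git commit): modified={c.txt} staged={none}
Final staged set: {none} -> count=0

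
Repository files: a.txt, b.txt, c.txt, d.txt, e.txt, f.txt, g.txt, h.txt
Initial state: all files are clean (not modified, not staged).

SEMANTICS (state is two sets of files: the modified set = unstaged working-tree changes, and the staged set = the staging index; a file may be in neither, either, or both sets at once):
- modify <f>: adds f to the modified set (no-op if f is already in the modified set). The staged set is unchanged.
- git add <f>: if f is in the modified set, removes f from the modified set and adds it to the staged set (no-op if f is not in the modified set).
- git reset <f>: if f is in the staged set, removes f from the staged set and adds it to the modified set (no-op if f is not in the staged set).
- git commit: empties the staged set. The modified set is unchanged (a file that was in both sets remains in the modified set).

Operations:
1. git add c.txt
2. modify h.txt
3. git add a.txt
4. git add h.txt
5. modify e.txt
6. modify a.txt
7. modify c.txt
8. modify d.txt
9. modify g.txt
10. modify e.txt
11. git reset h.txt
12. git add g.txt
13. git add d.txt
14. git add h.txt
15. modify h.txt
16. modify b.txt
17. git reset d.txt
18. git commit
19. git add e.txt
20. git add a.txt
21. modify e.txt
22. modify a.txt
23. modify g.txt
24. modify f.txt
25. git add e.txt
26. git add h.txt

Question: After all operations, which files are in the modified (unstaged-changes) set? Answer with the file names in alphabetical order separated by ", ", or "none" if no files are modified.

Answer: a.txt, b.txt, c.txt, d.txt, f.txt, g.txt

Derivation:
After op 1 (git add c.txt): modified={none} staged={none}
After op 2 (modify h.txt): modified={h.txt} staged={none}
After op 3 (git add a.txt): modified={h.txt} staged={none}
After op 4 (git add h.txt): modified={none} staged={h.txt}
After op 5 (modify e.txt): modified={e.txt} staged={h.txt}
After op 6 (modify a.txt): modified={a.txt, e.txt} staged={h.txt}
After op 7 (modify c.txt): modified={a.txt, c.txt, e.txt} staged={h.txt}
After op 8 (modify d.txt): modified={a.txt, c.txt, d.txt, e.txt} staged={h.txt}
After op 9 (modify g.txt): modified={a.txt, c.txt, d.txt, e.txt, g.txt} staged={h.txt}
After op 10 (modify e.txt): modified={a.txt, c.txt, d.txt, e.txt, g.txt} staged={h.txt}
After op 11 (git reset h.txt): modified={a.txt, c.txt, d.txt, e.txt, g.txt, h.txt} staged={none}
After op 12 (git add g.txt): modified={a.txt, c.txt, d.txt, e.txt, h.txt} staged={g.txt}
After op 13 (git add d.txt): modified={a.txt, c.txt, e.txt, h.txt} staged={d.txt, g.txt}
After op 14 (git add h.txt): modified={a.txt, c.txt, e.txt} staged={d.txt, g.txt, h.txt}
After op 15 (modify h.txt): modified={a.txt, c.txt, e.txt, h.txt} staged={d.txt, g.txt, h.txt}
After op 16 (modify b.txt): modified={a.txt, b.txt, c.txt, e.txt, h.txt} staged={d.txt, g.txt, h.txt}
After op 17 (git reset d.txt): modified={a.txt, b.txt, c.txt, d.txt, e.txt, h.txt} staged={g.txt, h.txt}
After op 18 (git commit): modified={a.txt, b.txt, c.txt, d.txt, e.txt, h.txt} staged={none}
After op 19 (git add e.txt): modified={a.txt, b.txt, c.txt, d.txt, h.txt} staged={e.txt}
After op 20 (git add a.txt): modified={b.txt, c.txt, d.txt, h.txt} staged={a.txt, e.txt}
After op 21 (modify e.txt): modified={b.txt, c.txt, d.txt, e.txt, h.txt} staged={a.txt, e.txt}
After op 22 (modify a.txt): modified={a.txt, b.txt, c.txt, d.txt, e.txt, h.txt} staged={a.txt, e.txt}
After op 23 (modify g.txt): modified={a.txt, b.txt, c.txt, d.txt, e.txt, g.txt, h.txt} staged={a.txt, e.txt}
After op 24 (modify f.txt): modified={a.txt, b.txt, c.txt, d.txt, e.txt, f.txt, g.txt, h.txt} staged={a.txt, e.txt}
After op 25 (git add e.txt): modified={a.txt, b.txt, c.txt, d.txt, f.txt, g.txt, h.txt} staged={a.txt, e.txt}
After op 26 (git add h.txt): modified={a.txt, b.txt, c.txt, d.txt, f.txt, g.txt} staged={a.txt, e.txt, h.txt}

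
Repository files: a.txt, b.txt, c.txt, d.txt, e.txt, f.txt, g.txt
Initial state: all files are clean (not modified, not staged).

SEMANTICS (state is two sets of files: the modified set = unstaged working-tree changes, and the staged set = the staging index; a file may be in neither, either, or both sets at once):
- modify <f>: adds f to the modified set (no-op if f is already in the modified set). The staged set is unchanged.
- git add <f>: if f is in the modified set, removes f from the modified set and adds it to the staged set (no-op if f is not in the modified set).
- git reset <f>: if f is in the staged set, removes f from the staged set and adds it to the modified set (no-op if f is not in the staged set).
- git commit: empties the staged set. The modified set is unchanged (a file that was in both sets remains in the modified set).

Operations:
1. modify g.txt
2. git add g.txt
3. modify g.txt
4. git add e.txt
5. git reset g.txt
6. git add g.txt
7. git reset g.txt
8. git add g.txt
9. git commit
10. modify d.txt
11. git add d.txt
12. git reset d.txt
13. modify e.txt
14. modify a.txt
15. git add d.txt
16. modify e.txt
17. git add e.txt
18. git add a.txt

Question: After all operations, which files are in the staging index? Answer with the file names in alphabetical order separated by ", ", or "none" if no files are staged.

Answer: a.txt, d.txt, e.txt

Derivation:
After op 1 (modify g.txt): modified={g.txt} staged={none}
After op 2 (git add g.txt): modified={none} staged={g.txt}
After op 3 (modify g.txt): modified={g.txt} staged={g.txt}
After op 4 (git add e.txt): modified={g.txt} staged={g.txt}
After op 5 (git reset g.txt): modified={g.txt} staged={none}
After op 6 (git add g.txt): modified={none} staged={g.txt}
After op 7 (git reset g.txt): modified={g.txt} staged={none}
After op 8 (git add g.txt): modified={none} staged={g.txt}
After op 9 (git commit): modified={none} staged={none}
After op 10 (modify d.txt): modified={d.txt} staged={none}
After op 11 (git add d.txt): modified={none} staged={d.txt}
After op 12 (git reset d.txt): modified={d.txt} staged={none}
After op 13 (modify e.txt): modified={d.txt, e.txt} staged={none}
After op 14 (modify a.txt): modified={a.txt, d.txt, e.txt} staged={none}
After op 15 (git add d.txt): modified={a.txt, e.txt} staged={d.txt}
After op 16 (modify e.txt): modified={a.txt, e.txt} staged={d.txt}
After op 17 (git add e.txt): modified={a.txt} staged={d.txt, e.txt}
After op 18 (git add a.txt): modified={none} staged={a.txt, d.txt, e.txt}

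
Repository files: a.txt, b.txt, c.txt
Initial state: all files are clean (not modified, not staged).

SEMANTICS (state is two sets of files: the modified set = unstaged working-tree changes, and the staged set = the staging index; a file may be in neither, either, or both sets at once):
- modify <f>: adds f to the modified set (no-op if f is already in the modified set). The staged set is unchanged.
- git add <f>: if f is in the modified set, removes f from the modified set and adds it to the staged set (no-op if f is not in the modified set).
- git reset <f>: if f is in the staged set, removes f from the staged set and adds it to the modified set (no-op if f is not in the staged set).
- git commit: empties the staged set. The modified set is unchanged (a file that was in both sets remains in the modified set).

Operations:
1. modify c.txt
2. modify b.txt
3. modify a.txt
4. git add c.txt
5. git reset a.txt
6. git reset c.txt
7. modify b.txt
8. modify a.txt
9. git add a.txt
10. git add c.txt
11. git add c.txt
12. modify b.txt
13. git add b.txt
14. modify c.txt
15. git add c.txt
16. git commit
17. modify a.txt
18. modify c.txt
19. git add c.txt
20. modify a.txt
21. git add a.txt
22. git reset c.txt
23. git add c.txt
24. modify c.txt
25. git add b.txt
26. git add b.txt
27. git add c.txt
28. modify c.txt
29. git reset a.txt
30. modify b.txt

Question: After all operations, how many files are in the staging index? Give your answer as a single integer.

Answer: 1

Derivation:
After op 1 (modify c.txt): modified={c.txt} staged={none}
After op 2 (modify b.txt): modified={b.txt, c.txt} staged={none}
After op 3 (modify a.txt): modified={a.txt, b.txt, c.txt} staged={none}
After op 4 (git add c.txt): modified={a.txt, b.txt} staged={c.txt}
After op 5 (git reset a.txt): modified={a.txt, b.txt} staged={c.txt}
After op 6 (git reset c.txt): modified={a.txt, b.txt, c.txt} staged={none}
After op 7 (modify b.txt): modified={a.txt, b.txt, c.txt} staged={none}
After op 8 (modify a.txt): modified={a.txt, b.txt, c.txt} staged={none}
After op 9 (git add a.txt): modified={b.txt, c.txt} staged={a.txt}
After op 10 (git add c.txt): modified={b.txt} staged={a.txt, c.txt}
After op 11 (git add c.txt): modified={b.txt} staged={a.txt, c.txt}
After op 12 (modify b.txt): modified={b.txt} staged={a.txt, c.txt}
After op 13 (git add b.txt): modified={none} staged={a.txt, b.txt, c.txt}
After op 14 (modify c.txt): modified={c.txt} staged={a.txt, b.txt, c.txt}
After op 15 (git add c.txt): modified={none} staged={a.txt, b.txt, c.txt}
After op 16 (git commit): modified={none} staged={none}
After op 17 (modify a.txt): modified={a.txt} staged={none}
After op 18 (modify c.txt): modified={a.txt, c.txt} staged={none}
After op 19 (git add c.txt): modified={a.txt} staged={c.txt}
After op 20 (modify a.txt): modified={a.txt} staged={c.txt}
After op 21 (git add a.txt): modified={none} staged={a.txt, c.txt}
After op 22 (git reset c.txt): modified={c.txt} staged={a.txt}
After op 23 (git add c.txt): modified={none} staged={a.txt, c.txt}
After op 24 (modify c.txt): modified={c.txt} staged={a.txt, c.txt}
After op 25 (git add b.txt): modified={c.txt} staged={a.txt, c.txt}
After op 26 (git add b.txt): modified={c.txt} staged={a.txt, c.txt}
After op 27 (git add c.txt): modified={none} staged={a.txt, c.txt}
After op 28 (modify c.txt): modified={c.txt} staged={a.txt, c.txt}
After op 29 (git reset a.txt): modified={a.txt, c.txt} staged={c.txt}
After op 30 (modify b.txt): modified={a.txt, b.txt, c.txt} staged={c.txt}
Final staged set: {c.txt} -> count=1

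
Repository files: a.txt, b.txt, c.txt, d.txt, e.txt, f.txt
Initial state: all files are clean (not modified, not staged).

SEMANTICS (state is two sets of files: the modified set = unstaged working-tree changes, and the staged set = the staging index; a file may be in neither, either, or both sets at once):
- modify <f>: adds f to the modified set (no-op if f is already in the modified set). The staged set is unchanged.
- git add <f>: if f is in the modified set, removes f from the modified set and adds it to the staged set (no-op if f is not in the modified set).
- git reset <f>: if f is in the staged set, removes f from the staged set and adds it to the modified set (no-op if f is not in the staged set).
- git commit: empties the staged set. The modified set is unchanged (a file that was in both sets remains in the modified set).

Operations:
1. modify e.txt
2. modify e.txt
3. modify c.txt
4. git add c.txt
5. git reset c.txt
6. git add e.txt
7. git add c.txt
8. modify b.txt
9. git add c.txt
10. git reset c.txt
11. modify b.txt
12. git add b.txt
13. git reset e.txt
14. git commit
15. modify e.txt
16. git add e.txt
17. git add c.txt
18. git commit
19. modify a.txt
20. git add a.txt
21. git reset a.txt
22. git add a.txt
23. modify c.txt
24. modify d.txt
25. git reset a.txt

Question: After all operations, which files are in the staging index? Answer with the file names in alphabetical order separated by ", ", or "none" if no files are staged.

After op 1 (modify e.txt): modified={e.txt} staged={none}
After op 2 (modify e.txt): modified={e.txt} staged={none}
After op 3 (modify c.txt): modified={c.txt, e.txt} staged={none}
After op 4 (git add c.txt): modified={e.txt} staged={c.txt}
After op 5 (git reset c.txt): modified={c.txt, e.txt} staged={none}
After op 6 (git add e.txt): modified={c.txt} staged={e.txt}
After op 7 (git add c.txt): modified={none} staged={c.txt, e.txt}
After op 8 (modify b.txt): modified={b.txt} staged={c.txt, e.txt}
After op 9 (git add c.txt): modified={b.txt} staged={c.txt, e.txt}
After op 10 (git reset c.txt): modified={b.txt, c.txt} staged={e.txt}
After op 11 (modify b.txt): modified={b.txt, c.txt} staged={e.txt}
After op 12 (git add b.txt): modified={c.txt} staged={b.txt, e.txt}
After op 13 (git reset e.txt): modified={c.txt, e.txt} staged={b.txt}
After op 14 (git commit): modified={c.txt, e.txt} staged={none}
After op 15 (modify e.txt): modified={c.txt, e.txt} staged={none}
After op 16 (git add e.txt): modified={c.txt} staged={e.txt}
After op 17 (git add c.txt): modified={none} staged={c.txt, e.txt}
After op 18 (git commit): modified={none} staged={none}
After op 19 (modify a.txt): modified={a.txt} staged={none}
After op 20 (git add a.txt): modified={none} staged={a.txt}
After op 21 (git reset a.txt): modified={a.txt} staged={none}
After op 22 (git add a.txt): modified={none} staged={a.txt}
After op 23 (modify c.txt): modified={c.txt} staged={a.txt}
After op 24 (modify d.txt): modified={c.txt, d.txt} staged={a.txt}
After op 25 (git reset a.txt): modified={a.txt, c.txt, d.txt} staged={none}

Answer: none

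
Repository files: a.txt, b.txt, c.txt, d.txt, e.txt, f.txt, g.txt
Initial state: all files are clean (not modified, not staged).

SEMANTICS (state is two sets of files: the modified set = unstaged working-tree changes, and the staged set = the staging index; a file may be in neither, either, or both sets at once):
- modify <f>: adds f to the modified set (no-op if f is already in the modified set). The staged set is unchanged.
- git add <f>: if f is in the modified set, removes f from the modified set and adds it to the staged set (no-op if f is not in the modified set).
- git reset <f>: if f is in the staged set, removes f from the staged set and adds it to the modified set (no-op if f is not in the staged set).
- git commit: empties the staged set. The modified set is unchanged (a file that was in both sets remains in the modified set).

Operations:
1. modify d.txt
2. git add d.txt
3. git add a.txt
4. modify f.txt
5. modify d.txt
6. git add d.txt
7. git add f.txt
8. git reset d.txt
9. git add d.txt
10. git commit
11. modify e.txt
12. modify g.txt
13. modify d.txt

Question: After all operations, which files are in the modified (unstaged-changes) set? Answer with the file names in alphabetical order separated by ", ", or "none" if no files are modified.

After op 1 (modify d.txt): modified={d.txt} staged={none}
After op 2 (git add d.txt): modified={none} staged={d.txt}
After op 3 (git add a.txt): modified={none} staged={d.txt}
After op 4 (modify f.txt): modified={f.txt} staged={d.txt}
After op 5 (modify d.txt): modified={d.txt, f.txt} staged={d.txt}
After op 6 (git add d.txt): modified={f.txt} staged={d.txt}
After op 7 (git add f.txt): modified={none} staged={d.txt, f.txt}
After op 8 (git reset d.txt): modified={d.txt} staged={f.txt}
After op 9 (git add d.txt): modified={none} staged={d.txt, f.txt}
After op 10 (git commit): modified={none} staged={none}
After op 11 (modify e.txt): modified={e.txt} staged={none}
After op 12 (modify g.txt): modified={e.txt, g.txt} staged={none}
After op 13 (modify d.txt): modified={d.txt, e.txt, g.txt} staged={none}

Answer: d.txt, e.txt, g.txt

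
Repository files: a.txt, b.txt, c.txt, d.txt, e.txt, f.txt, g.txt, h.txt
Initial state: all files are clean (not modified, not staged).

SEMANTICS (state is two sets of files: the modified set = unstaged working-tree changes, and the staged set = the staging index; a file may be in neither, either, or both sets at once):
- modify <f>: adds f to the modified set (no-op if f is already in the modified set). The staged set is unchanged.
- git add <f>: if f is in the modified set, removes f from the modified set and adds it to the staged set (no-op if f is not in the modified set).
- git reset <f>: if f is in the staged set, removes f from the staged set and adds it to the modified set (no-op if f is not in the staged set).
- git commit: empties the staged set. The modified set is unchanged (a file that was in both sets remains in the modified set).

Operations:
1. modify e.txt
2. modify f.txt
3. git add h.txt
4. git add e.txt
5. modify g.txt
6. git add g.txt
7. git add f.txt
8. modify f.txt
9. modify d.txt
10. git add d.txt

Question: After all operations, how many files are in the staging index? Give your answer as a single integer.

Answer: 4

Derivation:
After op 1 (modify e.txt): modified={e.txt} staged={none}
After op 2 (modify f.txt): modified={e.txt, f.txt} staged={none}
After op 3 (git add h.txt): modified={e.txt, f.txt} staged={none}
After op 4 (git add e.txt): modified={f.txt} staged={e.txt}
After op 5 (modify g.txt): modified={f.txt, g.txt} staged={e.txt}
After op 6 (git add g.txt): modified={f.txt} staged={e.txt, g.txt}
After op 7 (git add f.txt): modified={none} staged={e.txt, f.txt, g.txt}
After op 8 (modify f.txt): modified={f.txt} staged={e.txt, f.txt, g.txt}
After op 9 (modify d.txt): modified={d.txt, f.txt} staged={e.txt, f.txt, g.txt}
After op 10 (git add d.txt): modified={f.txt} staged={d.txt, e.txt, f.txt, g.txt}
Final staged set: {d.txt, e.txt, f.txt, g.txt} -> count=4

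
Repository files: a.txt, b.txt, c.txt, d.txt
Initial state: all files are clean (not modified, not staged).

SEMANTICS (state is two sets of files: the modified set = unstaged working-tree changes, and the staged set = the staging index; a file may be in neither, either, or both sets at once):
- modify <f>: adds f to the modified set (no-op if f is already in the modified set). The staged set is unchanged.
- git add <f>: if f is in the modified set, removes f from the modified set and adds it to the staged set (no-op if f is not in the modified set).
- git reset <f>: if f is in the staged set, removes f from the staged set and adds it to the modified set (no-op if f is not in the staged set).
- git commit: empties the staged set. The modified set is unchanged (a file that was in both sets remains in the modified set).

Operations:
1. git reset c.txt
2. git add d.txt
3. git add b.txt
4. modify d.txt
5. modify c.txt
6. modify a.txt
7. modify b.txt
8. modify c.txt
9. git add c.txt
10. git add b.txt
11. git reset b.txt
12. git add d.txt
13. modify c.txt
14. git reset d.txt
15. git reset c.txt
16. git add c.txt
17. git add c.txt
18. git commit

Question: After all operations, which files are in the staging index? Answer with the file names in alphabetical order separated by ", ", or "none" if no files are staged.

Answer: none

Derivation:
After op 1 (git reset c.txt): modified={none} staged={none}
After op 2 (git add d.txt): modified={none} staged={none}
After op 3 (git add b.txt): modified={none} staged={none}
After op 4 (modify d.txt): modified={d.txt} staged={none}
After op 5 (modify c.txt): modified={c.txt, d.txt} staged={none}
After op 6 (modify a.txt): modified={a.txt, c.txt, d.txt} staged={none}
After op 7 (modify b.txt): modified={a.txt, b.txt, c.txt, d.txt} staged={none}
After op 8 (modify c.txt): modified={a.txt, b.txt, c.txt, d.txt} staged={none}
After op 9 (git add c.txt): modified={a.txt, b.txt, d.txt} staged={c.txt}
After op 10 (git add b.txt): modified={a.txt, d.txt} staged={b.txt, c.txt}
After op 11 (git reset b.txt): modified={a.txt, b.txt, d.txt} staged={c.txt}
After op 12 (git add d.txt): modified={a.txt, b.txt} staged={c.txt, d.txt}
After op 13 (modify c.txt): modified={a.txt, b.txt, c.txt} staged={c.txt, d.txt}
After op 14 (git reset d.txt): modified={a.txt, b.txt, c.txt, d.txt} staged={c.txt}
After op 15 (git reset c.txt): modified={a.txt, b.txt, c.txt, d.txt} staged={none}
After op 16 (git add c.txt): modified={a.txt, b.txt, d.txt} staged={c.txt}
After op 17 (git add c.txt): modified={a.txt, b.txt, d.txt} staged={c.txt}
After op 18 (git commit): modified={a.txt, b.txt, d.txt} staged={none}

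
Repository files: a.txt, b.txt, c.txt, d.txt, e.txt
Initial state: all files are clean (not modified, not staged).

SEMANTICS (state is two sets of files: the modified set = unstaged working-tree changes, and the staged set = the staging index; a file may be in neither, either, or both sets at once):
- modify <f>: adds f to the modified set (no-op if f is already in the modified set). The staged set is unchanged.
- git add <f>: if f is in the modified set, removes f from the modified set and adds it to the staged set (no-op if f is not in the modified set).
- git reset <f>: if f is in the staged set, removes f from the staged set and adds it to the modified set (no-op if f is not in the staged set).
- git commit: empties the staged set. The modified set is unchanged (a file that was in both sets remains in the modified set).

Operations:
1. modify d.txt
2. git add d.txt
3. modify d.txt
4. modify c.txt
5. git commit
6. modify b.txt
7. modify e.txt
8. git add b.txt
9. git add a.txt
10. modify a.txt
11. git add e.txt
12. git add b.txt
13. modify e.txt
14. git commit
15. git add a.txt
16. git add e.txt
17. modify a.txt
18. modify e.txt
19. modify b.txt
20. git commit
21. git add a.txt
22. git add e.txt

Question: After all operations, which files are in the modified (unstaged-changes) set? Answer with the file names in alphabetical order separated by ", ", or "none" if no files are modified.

After op 1 (modify d.txt): modified={d.txt} staged={none}
After op 2 (git add d.txt): modified={none} staged={d.txt}
After op 3 (modify d.txt): modified={d.txt} staged={d.txt}
After op 4 (modify c.txt): modified={c.txt, d.txt} staged={d.txt}
After op 5 (git commit): modified={c.txt, d.txt} staged={none}
After op 6 (modify b.txt): modified={b.txt, c.txt, d.txt} staged={none}
After op 7 (modify e.txt): modified={b.txt, c.txt, d.txt, e.txt} staged={none}
After op 8 (git add b.txt): modified={c.txt, d.txt, e.txt} staged={b.txt}
After op 9 (git add a.txt): modified={c.txt, d.txt, e.txt} staged={b.txt}
After op 10 (modify a.txt): modified={a.txt, c.txt, d.txt, e.txt} staged={b.txt}
After op 11 (git add e.txt): modified={a.txt, c.txt, d.txt} staged={b.txt, e.txt}
After op 12 (git add b.txt): modified={a.txt, c.txt, d.txt} staged={b.txt, e.txt}
After op 13 (modify e.txt): modified={a.txt, c.txt, d.txt, e.txt} staged={b.txt, e.txt}
After op 14 (git commit): modified={a.txt, c.txt, d.txt, e.txt} staged={none}
After op 15 (git add a.txt): modified={c.txt, d.txt, e.txt} staged={a.txt}
After op 16 (git add e.txt): modified={c.txt, d.txt} staged={a.txt, e.txt}
After op 17 (modify a.txt): modified={a.txt, c.txt, d.txt} staged={a.txt, e.txt}
After op 18 (modify e.txt): modified={a.txt, c.txt, d.txt, e.txt} staged={a.txt, e.txt}
After op 19 (modify b.txt): modified={a.txt, b.txt, c.txt, d.txt, e.txt} staged={a.txt, e.txt}
After op 20 (git commit): modified={a.txt, b.txt, c.txt, d.txt, e.txt} staged={none}
After op 21 (git add a.txt): modified={b.txt, c.txt, d.txt, e.txt} staged={a.txt}
After op 22 (git add e.txt): modified={b.txt, c.txt, d.txt} staged={a.txt, e.txt}

Answer: b.txt, c.txt, d.txt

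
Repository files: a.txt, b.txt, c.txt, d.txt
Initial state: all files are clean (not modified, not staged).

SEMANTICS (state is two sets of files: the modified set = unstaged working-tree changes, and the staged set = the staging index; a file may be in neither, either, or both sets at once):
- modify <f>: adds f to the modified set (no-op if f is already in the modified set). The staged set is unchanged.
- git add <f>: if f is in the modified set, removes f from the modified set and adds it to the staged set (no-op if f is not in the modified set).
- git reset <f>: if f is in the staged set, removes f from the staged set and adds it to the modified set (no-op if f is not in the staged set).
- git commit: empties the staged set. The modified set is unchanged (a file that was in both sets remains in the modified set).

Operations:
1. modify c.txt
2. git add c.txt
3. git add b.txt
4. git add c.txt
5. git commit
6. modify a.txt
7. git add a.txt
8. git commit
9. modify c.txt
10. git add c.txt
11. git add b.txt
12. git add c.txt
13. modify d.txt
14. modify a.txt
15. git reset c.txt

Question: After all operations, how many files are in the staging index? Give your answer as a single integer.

After op 1 (modify c.txt): modified={c.txt} staged={none}
After op 2 (git add c.txt): modified={none} staged={c.txt}
After op 3 (git add b.txt): modified={none} staged={c.txt}
After op 4 (git add c.txt): modified={none} staged={c.txt}
After op 5 (git commit): modified={none} staged={none}
After op 6 (modify a.txt): modified={a.txt} staged={none}
After op 7 (git add a.txt): modified={none} staged={a.txt}
After op 8 (git commit): modified={none} staged={none}
After op 9 (modify c.txt): modified={c.txt} staged={none}
After op 10 (git add c.txt): modified={none} staged={c.txt}
After op 11 (git add b.txt): modified={none} staged={c.txt}
After op 12 (git add c.txt): modified={none} staged={c.txt}
After op 13 (modify d.txt): modified={d.txt} staged={c.txt}
After op 14 (modify a.txt): modified={a.txt, d.txt} staged={c.txt}
After op 15 (git reset c.txt): modified={a.txt, c.txt, d.txt} staged={none}
Final staged set: {none} -> count=0

Answer: 0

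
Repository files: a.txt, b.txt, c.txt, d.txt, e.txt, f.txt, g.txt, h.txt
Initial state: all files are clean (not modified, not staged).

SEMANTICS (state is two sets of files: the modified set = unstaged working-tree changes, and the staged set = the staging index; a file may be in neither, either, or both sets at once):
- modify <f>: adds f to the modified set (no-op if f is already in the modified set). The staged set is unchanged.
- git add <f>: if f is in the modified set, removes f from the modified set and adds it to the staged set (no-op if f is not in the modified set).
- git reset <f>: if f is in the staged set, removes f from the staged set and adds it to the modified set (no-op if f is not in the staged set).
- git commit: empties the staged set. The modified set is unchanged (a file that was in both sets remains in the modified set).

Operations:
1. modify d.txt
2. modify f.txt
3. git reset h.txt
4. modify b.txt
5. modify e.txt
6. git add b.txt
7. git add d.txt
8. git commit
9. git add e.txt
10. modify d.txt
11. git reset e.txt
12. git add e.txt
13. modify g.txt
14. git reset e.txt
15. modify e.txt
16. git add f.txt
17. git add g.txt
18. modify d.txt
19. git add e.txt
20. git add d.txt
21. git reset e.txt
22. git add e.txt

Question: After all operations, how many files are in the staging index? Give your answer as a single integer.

After op 1 (modify d.txt): modified={d.txt} staged={none}
After op 2 (modify f.txt): modified={d.txt, f.txt} staged={none}
After op 3 (git reset h.txt): modified={d.txt, f.txt} staged={none}
After op 4 (modify b.txt): modified={b.txt, d.txt, f.txt} staged={none}
After op 5 (modify e.txt): modified={b.txt, d.txt, e.txt, f.txt} staged={none}
After op 6 (git add b.txt): modified={d.txt, e.txt, f.txt} staged={b.txt}
After op 7 (git add d.txt): modified={e.txt, f.txt} staged={b.txt, d.txt}
After op 8 (git commit): modified={e.txt, f.txt} staged={none}
After op 9 (git add e.txt): modified={f.txt} staged={e.txt}
After op 10 (modify d.txt): modified={d.txt, f.txt} staged={e.txt}
After op 11 (git reset e.txt): modified={d.txt, e.txt, f.txt} staged={none}
After op 12 (git add e.txt): modified={d.txt, f.txt} staged={e.txt}
After op 13 (modify g.txt): modified={d.txt, f.txt, g.txt} staged={e.txt}
After op 14 (git reset e.txt): modified={d.txt, e.txt, f.txt, g.txt} staged={none}
After op 15 (modify e.txt): modified={d.txt, e.txt, f.txt, g.txt} staged={none}
After op 16 (git add f.txt): modified={d.txt, e.txt, g.txt} staged={f.txt}
After op 17 (git add g.txt): modified={d.txt, e.txt} staged={f.txt, g.txt}
After op 18 (modify d.txt): modified={d.txt, e.txt} staged={f.txt, g.txt}
After op 19 (git add e.txt): modified={d.txt} staged={e.txt, f.txt, g.txt}
After op 20 (git add d.txt): modified={none} staged={d.txt, e.txt, f.txt, g.txt}
After op 21 (git reset e.txt): modified={e.txt} staged={d.txt, f.txt, g.txt}
After op 22 (git add e.txt): modified={none} staged={d.txt, e.txt, f.txt, g.txt}
Final staged set: {d.txt, e.txt, f.txt, g.txt} -> count=4

Answer: 4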